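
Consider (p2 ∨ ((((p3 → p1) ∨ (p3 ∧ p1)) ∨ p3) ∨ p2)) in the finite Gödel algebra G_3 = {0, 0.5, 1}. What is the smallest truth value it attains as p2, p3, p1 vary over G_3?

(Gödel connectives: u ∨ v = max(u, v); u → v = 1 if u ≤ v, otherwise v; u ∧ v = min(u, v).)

The minimum is attained at p2 = 0, p3 = 0.5, p1 = 0:
  (p3 → p1): 0.5 > 0, so result = 0
  (p3 ∧ p1) = min(0.5, 0) = 0
  ((p3 → p1) ∨ (p3 ∧ p1)) = max(0, 0) = 0
  (((p3 → p1) ∨ (p3 ∧ p1)) ∨ p3) = max(0, 0.5) = 0.5
  ((((p3 → p1) ∨ (p3 ∧ p1)) ∨ p3) ∨ p2) = max(0.5, 0) = 0.5
  (p2 ∨ ((((p3 → p1) ∨ (p3 ∧ p1)) ∨ p3) ∨ p2)) = max(0, 0.5) = 0.5
Checking all 27 assignments confirms none give a value below 0.50.

0.50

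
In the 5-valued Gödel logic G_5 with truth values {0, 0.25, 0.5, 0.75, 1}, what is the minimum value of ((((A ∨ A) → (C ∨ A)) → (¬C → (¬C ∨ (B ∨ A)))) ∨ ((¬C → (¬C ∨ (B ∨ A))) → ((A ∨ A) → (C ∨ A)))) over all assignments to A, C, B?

Every assignment gives 1. For instance at A = 0, C = 0, B = 0:
  (A ∨ A) = max(0, 0) = 0
  (C ∨ A) = max(0, 0) = 0
  ((A ∨ A) → (C ∨ A)): 0 ≤ 0, so result = 1
  ¬C: Gödel ¬ of 0 = 1 (operand is 0)
  ¬C: Gödel ¬ of 0 = 1 (operand is 0)
  (B ∨ A) = max(0, 0) = 0
  (¬C ∨ (B ∨ A)) = max(1, 0) = 1
  (¬C → (¬C ∨ (B ∨ A))): 1 ≤ 1, so result = 1
  (((A ∨ A) → (C ∨ A)) → (¬C → (¬C ∨ (B ∨ A)))): 1 ≤ 1, so result = 1
  ¬C: Gödel ¬ of 0 = 1 (operand is 0)
  ¬C: Gödel ¬ of 0 = 1 (operand is 0)
  (B ∨ A) = max(0, 0) = 0
  (¬C ∨ (B ∨ A)) = max(1, 0) = 1
  (¬C → (¬C ∨ (B ∨ A))): 1 ≤ 1, so result = 1
  (A ∨ A) = max(0, 0) = 0
  (C ∨ A) = max(0, 0) = 0
  ((A ∨ A) → (C ∨ A)): 0 ≤ 0, so result = 1
  ((¬C → (¬C ∨ (B ∨ A))) → ((A ∨ A) → (C ∨ A))): 1 ≤ 1, so result = 1
  ((((A ∨ A) → (C ∨ A)) → (¬C → (¬C ∨ (B ∨ A)))) ∨ ((¬C → (¬C ∨ (B ∨ A))) → ((A ∨ A) → (C ∨ A)))) = max(1, 1) = 1
All 125 assignments give value 1 — the formula is a G_5-tautology.

1.00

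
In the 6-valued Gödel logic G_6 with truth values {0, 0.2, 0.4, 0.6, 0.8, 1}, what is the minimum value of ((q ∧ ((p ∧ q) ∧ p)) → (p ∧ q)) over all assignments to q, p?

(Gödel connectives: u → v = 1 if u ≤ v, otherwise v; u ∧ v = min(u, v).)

1.00

Every assignment gives 1. For instance at q = 0, p = 0:
  (p ∧ q) = min(0, 0) = 0
  ((p ∧ q) ∧ p) = min(0, 0) = 0
  (q ∧ ((p ∧ q) ∧ p)) = min(0, 0) = 0
  (p ∧ q) = min(0, 0) = 0
  ((q ∧ ((p ∧ q) ∧ p)) → (p ∧ q)): 0 ≤ 0, so result = 1
All 36 assignments give value 1 — the formula is a G_6-tautology.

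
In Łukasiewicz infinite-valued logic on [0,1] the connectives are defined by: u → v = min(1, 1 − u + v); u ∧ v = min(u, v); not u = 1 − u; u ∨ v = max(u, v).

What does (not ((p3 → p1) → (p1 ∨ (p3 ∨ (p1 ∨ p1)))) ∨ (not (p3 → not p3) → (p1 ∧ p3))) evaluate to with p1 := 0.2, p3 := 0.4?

1.00

(p3 → p1): min(1, 1 − 0.4 + 0.2) = 0.8
(p1 ∨ p1) = max(0.2, 0.2) = 0.2
(p3 ∨ (p1 ∨ p1)) = max(0.4, 0.2) = 0.4
(p1 ∨ (p3 ∨ (p1 ∨ p1))) = max(0.2, 0.4) = 0.4
((p3 → p1) → (p1 ∨ (p3 ∨ (p1 ∨ p1)))): min(1, 1 − 0.8 + 0.4) = 0.6
not ((p3 → p1) → (p1 ∨ (p3 ∨ (p1 ∨ p1)))): Łukasiewicz ¬ gives 1 − 0.6 = 0.4
not p3: Łukasiewicz ¬ gives 1 − 0.4 = 0.6
(p3 → not p3): min(1, 1 − 0.4 + 0.6) = 1
not (p3 → not p3): Łukasiewicz ¬ gives 1 − 1 = 0
(p1 ∧ p3) = min(0.2, 0.4) = 0.2
(not (p3 → not p3) → (p1 ∧ p3)): min(1, 1 − 0 + 0.2) = 1
(not ((p3 → p1) → (p1 ∨ (p3 ∨ (p1 ∨ p1)))) ∨ (not (p3 → not p3) → (p1 ∧ p3))) = max(0.4, 1) = 1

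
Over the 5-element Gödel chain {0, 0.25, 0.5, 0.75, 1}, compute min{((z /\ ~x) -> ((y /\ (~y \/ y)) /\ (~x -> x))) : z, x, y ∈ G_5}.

The minimum is attained at z = 0.25, x = 0, y = 0:
  ~x: Gödel ¬ of 0 = 1 (operand is 0)
  (z /\ ~x) = min(0.25, 1) = 0.25
  ~y: Gödel ¬ of 0 = 1 (operand is 0)
  (~y \/ y) = max(1, 0) = 1
  (y /\ (~y \/ y)) = min(0, 1) = 0
  ~x: Gödel ¬ of 0 = 1 (operand is 0)
  (~x -> x): 1 > 0, so result = 0
  ((y /\ (~y \/ y)) /\ (~x -> x)) = min(0, 0) = 0
  ((z /\ ~x) -> ((y /\ (~y \/ y)) /\ (~x -> x))): 0.25 > 0, so result = 0
Checking all 125 assignments confirms none give a value below 0.00.

0.00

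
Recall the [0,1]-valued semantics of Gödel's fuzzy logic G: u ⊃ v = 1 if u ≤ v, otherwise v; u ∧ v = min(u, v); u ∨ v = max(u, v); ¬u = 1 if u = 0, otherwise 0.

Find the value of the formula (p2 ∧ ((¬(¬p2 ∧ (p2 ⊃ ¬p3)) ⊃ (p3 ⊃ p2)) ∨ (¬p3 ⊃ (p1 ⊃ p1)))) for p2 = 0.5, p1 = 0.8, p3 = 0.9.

¬p2: Gödel ¬ of 0.5 = 0 (operand ≠ 0)
¬p3: Gödel ¬ of 0.9 = 0 (operand ≠ 0)
(p2 ⊃ ¬p3): 0.5 > 0, so result = 0
(¬p2 ∧ (p2 ⊃ ¬p3)) = min(0, 0) = 0
¬(¬p2 ∧ (p2 ⊃ ¬p3)): Gödel ¬ of 0 = 1 (operand is 0)
(p3 ⊃ p2): 0.9 > 0.5, so result = 0.5
(¬(¬p2 ∧ (p2 ⊃ ¬p3)) ⊃ (p3 ⊃ p2)): 1 > 0.5, so result = 0.5
¬p3: Gödel ¬ of 0.9 = 0 (operand ≠ 0)
(p1 ⊃ p1): 0.8 ≤ 0.8, so result = 1
(¬p3 ⊃ (p1 ⊃ p1)): 0 ≤ 1, so result = 1
((¬(¬p2 ∧ (p2 ⊃ ¬p3)) ⊃ (p3 ⊃ p2)) ∨ (¬p3 ⊃ (p1 ⊃ p1))) = max(0.5, 1) = 1
(p2 ∧ ((¬(¬p2 ∧ (p2 ⊃ ¬p3)) ⊃ (p3 ⊃ p2)) ∨ (¬p3 ⊃ (p1 ⊃ p1)))) = min(0.5, 1) = 0.5

0.50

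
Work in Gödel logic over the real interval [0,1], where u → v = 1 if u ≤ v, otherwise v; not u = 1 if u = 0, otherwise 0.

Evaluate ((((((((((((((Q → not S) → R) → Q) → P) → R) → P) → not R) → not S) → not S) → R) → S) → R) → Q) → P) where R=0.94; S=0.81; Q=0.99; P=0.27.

0.27

not S: Gödel ¬ of 0.81 = 0 (operand ≠ 0)
(Q → not S): 0.99 > 0, so result = 0
((Q → not S) → R): 0 ≤ 0.94, so result = 1
(((Q → not S) → R) → Q): 1 > 0.99, so result = 0.99
((((Q → not S) → R) → Q) → P): 0.99 > 0.27, so result = 0.27
(((((Q → not S) → R) → Q) → P) → R): 0.27 ≤ 0.94, so result = 1
((((((Q → not S) → R) → Q) → P) → R) → P): 1 > 0.27, so result = 0.27
not R: Gödel ¬ of 0.94 = 0 (operand ≠ 0)
(((((((Q → not S) → R) → Q) → P) → R) → P) → not R): 0.27 > 0, so result = 0
not S: Gödel ¬ of 0.81 = 0 (operand ≠ 0)
((((((((Q → not S) → R) → Q) → P) → R) → P) → not R) → not S): 0 ≤ 0, so result = 1
not S: Gödel ¬ of 0.81 = 0 (operand ≠ 0)
(((((((((Q → not S) → R) → Q) → P) → R) → P) → not R) → not S) → not S): 1 > 0, so result = 0
((((((((((Q → not S) → R) → Q) → P) → R) → P) → not R) → not S) → not S) → R): 0 ≤ 0.94, so result = 1
(((((((((((Q → not S) → R) → Q) → P) → R) → P) → not R) → not S) → not S) → R) → S): 1 > 0.81, so result = 0.81
((((((((((((Q → not S) → R) → Q) → P) → R) → P) → not R) → not S) → not S) → R) → S) → R): 0.81 ≤ 0.94, so result = 1
(((((((((((((Q → not S) → R) → Q) → P) → R) → P) → not R) → not S) → not S) → R) → S) → R) → Q): 1 > 0.99, so result = 0.99
((((((((((((((Q → not S) → R) → Q) → P) → R) → P) → not R) → not S) → not S) → R) → S) → R) → Q) → P): 0.99 > 0.27, so result = 0.27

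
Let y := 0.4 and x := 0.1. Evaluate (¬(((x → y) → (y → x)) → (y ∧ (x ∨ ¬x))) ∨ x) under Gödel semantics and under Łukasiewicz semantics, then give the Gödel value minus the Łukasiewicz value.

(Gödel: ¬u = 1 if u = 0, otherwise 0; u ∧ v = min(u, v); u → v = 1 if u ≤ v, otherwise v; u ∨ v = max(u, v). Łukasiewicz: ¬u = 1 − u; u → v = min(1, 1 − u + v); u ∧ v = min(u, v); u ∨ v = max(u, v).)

-0.20

Gödel evaluation:
  (x → y): 0.1 ≤ 0.4, so result = 1
  (y → x): 0.4 > 0.1, so result = 0.1
  ((x → y) → (y → x)): 1 > 0.1, so result = 0.1
  ¬x: Gödel ¬ of 0.1 = 0 (operand ≠ 0)
  (x ∨ ¬x) = max(0.1, 0) = 0.1
  (y ∧ (x ∨ ¬x)) = min(0.4, 0.1) = 0.1
  (((x → y) → (y → x)) → (y ∧ (x ∨ ¬x))): 0.1 ≤ 0.1, so result = 1
  ¬(((x → y) → (y → x)) → (y ∧ (x ∨ ¬x))): Gödel ¬ of 1 = 0 (operand ≠ 0)
  (¬(((x → y) → (y → x)) → (y ∧ (x ∨ ¬x))) ∨ x) = max(0, 0.1) = 0.1
  Gödel value = 0.1
Łukasiewicz evaluation:
  (x → y): min(1, 1 − 0.1 + 0.4) = 1
  (y → x): min(1, 1 − 0.4 + 0.1) = 0.7
  ((x → y) → (y → x)): min(1, 1 − 1 + 0.7) = 0.7
  ¬x: Łukasiewicz ¬ gives 1 − 0.1 = 0.9
  (x ∨ ¬x) = max(0.1, 0.9) = 0.9
  (y ∧ (x ∨ ¬x)) = min(0.4, 0.9) = 0.4
  (((x → y) → (y → x)) → (y ∧ (x ∨ ¬x))): min(1, 1 − 0.7 + 0.4) = 0.7
  ¬(((x → y) → (y → x)) → (y ∧ (x ∨ ¬x))): Łukasiewicz ¬ gives 1 − 0.7 = 0.3
  (¬(((x → y) → (y → x)) → (y ∧ (x ∨ ¬x))) ∨ x) = max(0.3, 0.1) = 0.3
  Łukasiewicz value = 0.3
Difference: 0.1 − 0.3 = -0.20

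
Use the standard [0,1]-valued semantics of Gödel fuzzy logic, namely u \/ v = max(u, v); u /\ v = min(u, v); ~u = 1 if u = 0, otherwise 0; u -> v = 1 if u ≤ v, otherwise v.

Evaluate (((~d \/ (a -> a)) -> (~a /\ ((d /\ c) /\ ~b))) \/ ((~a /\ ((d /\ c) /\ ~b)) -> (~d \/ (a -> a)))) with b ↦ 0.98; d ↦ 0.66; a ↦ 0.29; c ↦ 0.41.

~d: Gödel ¬ of 0.66 = 0 (operand ≠ 0)
(a -> a): 0.29 ≤ 0.29, so result = 1
(~d \/ (a -> a)) = max(0, 1) = 1
~a: Gödel ¬ of 0.29 = 0 (operand ≠ 0)
(d /\ c) = min(0.66, 0.41) = 0.41
~b: Gödel ¬ of 0.98 = 0 (operand ≠ 0)
((d /\ c) /\ ~b) = min(0.41, 0) = 0
(~a /\ ((d /\ c) /\ ~b)) = min(0, 0) = 0
((~d \/ (a -> a)) -> (~a /\ ((d /\ c) /\ ~b))): 1 > 0, so result = 0
~a: Gödel ¬ of 0.29 = 0 (operand ≠ 0)
(d /\ c) = min(0.66, 0.41) = 0.41
~b: Gödel ¬ of 0.98 = 0 (operand ≠ 0)
((d /\ c) /\ ~b) = min(0.41, 0) = 0
(~a /\ ((d /\ c) /\ ~b)) = min(0, 0) = 0
~d: Gödel ¬ of 0.66 = 0 (operand ≠ 0)
(a -> a): 0.29 ≤ 0.29, so result = 1
(~d \/ (a -> a)) = max(0, 1) = 1
((~a /\ ((d /\ c) /\ ~b)) -> (~d \/ (a -> a))): 0 ≤ 1, so result = 1
(((~d \/ (a -> a)) -> (~a /\ ((d /\ c) /\ ~b))) \/ ((~a /\ ((d /\ c) /\ ~b)) -> (~d \/ (a -> a)))) = max(0, 1) = 1

1.00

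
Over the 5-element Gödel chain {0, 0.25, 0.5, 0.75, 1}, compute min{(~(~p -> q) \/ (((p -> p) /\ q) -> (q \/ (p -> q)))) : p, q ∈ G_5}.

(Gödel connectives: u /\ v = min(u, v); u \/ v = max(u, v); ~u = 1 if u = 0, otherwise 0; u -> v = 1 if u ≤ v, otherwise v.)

1.00

Every assignment gives 1. For instance at p = 0, q = 0:
  ~p: Gödel ¬ of 0 = 1 (operand is 0)
  (~p -> q): 1 > 0, so result = 0
  ~(~p -> q): Gödel ¬ of 0 = 1 (operand is 0)
  (p -> p): 0 ≤ 0, so result = 1
  ((p -> p) /\ q) = min(1, 0) = 0
  (p -> q): 0 ≤ 0, so result = 1
  (q \/ (p -> q)) = max(0, 1) = 1
  (((p -> p) /\ q) -> (q \/ (p -> q))): 0 ≤ 1, so result = 1
  (~(~p -> q) \/ (((p -> p) /\ q) -> (q \/ (p -> q)))) = max(1, 1) = 1
All 25 assignments give value 1 — the formula is a G_5-tautology.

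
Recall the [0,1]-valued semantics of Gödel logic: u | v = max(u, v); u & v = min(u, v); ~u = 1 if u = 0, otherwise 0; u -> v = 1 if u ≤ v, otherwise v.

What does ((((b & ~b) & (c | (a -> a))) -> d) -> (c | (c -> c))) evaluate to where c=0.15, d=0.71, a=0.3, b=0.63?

1.00

~b: Gödel ¬ of 0.63 = 0 (operand ≠ 0)
(b & ~b) = min(0.63, 0) = 0
(a -> a): 0.3 ≤ 0.3, so result = 1
(c | (a -> a)) = max(0.15, 1) = 1
((b & ~b) & (c | (a -> a))) = min(0, 1) = 0
(((b & ~b) & (c | (a -> a))) -> d): 0 ≤ 0.71, so result = 1
(c -> c): 0.15 ≤ 0.15, so result = 1
(c | (c -> c)) = max(0.15, 1) = 1
((((b & ~b) & (c | (a -> a))) -> d) -> (c | (c -> c))): 1 ≤ 1, so result = 1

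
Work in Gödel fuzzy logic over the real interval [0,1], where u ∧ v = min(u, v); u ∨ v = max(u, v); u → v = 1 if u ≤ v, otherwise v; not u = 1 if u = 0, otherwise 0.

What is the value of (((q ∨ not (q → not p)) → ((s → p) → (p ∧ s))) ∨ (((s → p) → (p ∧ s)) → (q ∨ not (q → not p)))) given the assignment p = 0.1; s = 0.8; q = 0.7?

1.00

not p: Gödel ¬ of 0.1 = 0 (operand ≠ 0)
(q → not p): 0.7 > 0, so result = 0
not (q → not p): Gödel ¬ of 0 = 1 (operand is 0)
(q ∨ not (q → not p)) = max(0.7, 1) = 1
(s → p): 0.8 > 0.1, so result = 0.1
(p ∧ s) = min(0.1, 0.8) = 0.1
((s → p) → (p ∧ s)): 0.1 ≤ 0.1, so result = 1
((q ∨ not (q → not p)) → ((s → p) → (p ∧ s))): 1 ≤ 1, so result = 1
(s → p): 0.8 > 0.1, so result = 0.1
(p ∧ s) = min(0.1, 0.8) = 0.1
((s → p) → (p ∧ s)): 0.1 ≤ 0.1, so result = 1
not p: Gödel ¬ of 0.1 = 0 (operand ≠ 0)
(q → not p): 0.7 > 0, so result = 0
not (q → not p): Gödel ¬ of 0 = 1 (operand is 0)
(q ∨ not (q → not p)) = max(0.7, 1) = 1
(((s → p) → (p ∧ s)) → (q ∨ not (q → not p))): 1 ≤ 1, so result = 1
(((q ∨ not (q → not p)) → ((s → p) → (p ∧ s))) ∨ (((s → p) → (p ∧ s)) → (q ∨ not (q → not p)))) = max(1, 1) = 1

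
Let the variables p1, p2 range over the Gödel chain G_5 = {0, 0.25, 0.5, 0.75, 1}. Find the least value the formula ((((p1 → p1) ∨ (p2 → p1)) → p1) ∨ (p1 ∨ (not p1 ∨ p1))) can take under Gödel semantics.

0.25

The minimum is attained at p1 = 0.25, p2 = 0:
  (p1 → p1): 0.25 ≤ 0.25, so result = 1
  (p2 → p1): 0 ≤ 0.25, so result = 1
  ((p1 → p1) ∨ (p2 → p1)) = max(1, 1) = 1
  (((p1 → p1) ∨ (p2 → p1)) → p1): 1 > 0.25, so result = 0.25
  not p1: Gödel ¬ of 0.25 = 0 (operand ≠ 0)
  (not p1 ∨ p1) = max(0, 0.25) = 0.25
  (p1 ∨ (not p1 ∨ p1)) = max(0.25, 0.25) = 0.25
  ((((p1 → p1) ∨ (p2 → p1)) → p1) ∨ (p1 ∨ (not p1 ∨ p1))) = max(0.25, 0.25) = 0.25
Checking all 25 assignments confirms none give a value below 0.25.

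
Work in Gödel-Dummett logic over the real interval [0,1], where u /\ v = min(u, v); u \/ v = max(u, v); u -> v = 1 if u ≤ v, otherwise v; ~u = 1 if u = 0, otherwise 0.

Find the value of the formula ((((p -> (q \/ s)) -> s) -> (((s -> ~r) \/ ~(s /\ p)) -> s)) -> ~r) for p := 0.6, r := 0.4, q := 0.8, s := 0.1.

0.00

(q \/ s) = max(0.8, 0.1) = 0.8
(p -> (q \/ s)): 0.6 ≤ 0.8, so result = 1
((p -> (q \/ s)) -> s): 1 > 0.1, so result = 0.1
~r: Gödel ¬ of 0.4 = 0 (operand ≠ 0)
(s -> ~r): 0.1 > 0, so result = 0
(s /\ p) = min(0.1, 0.6) = 0.1
~(s /\ p): Gödel ¬ of 0.1 = 0 (operand ≠ 0)
((s -> ~r) \/ ~(s /\ p)) = max(0, 0) = 0
(((s -> ~r) \/ ~(s /\ p)) -> s): 0 ≤ 0.1, so result = 1
(((p -> (q \/ s)) -> s) -> (((s -> ~r) \/ ~(s /\ p)) -> s)): 0.1 ≤ 1, so result = 1
~r: Gödel ¬ of 0.4 = 0 (operand ≠ 0)
((((p -> (q \/ s)) -> s) -> (((s -> ~r) \/ ~(s /\ p)) -> s)) -> ~r): 1 > 0, so result = 0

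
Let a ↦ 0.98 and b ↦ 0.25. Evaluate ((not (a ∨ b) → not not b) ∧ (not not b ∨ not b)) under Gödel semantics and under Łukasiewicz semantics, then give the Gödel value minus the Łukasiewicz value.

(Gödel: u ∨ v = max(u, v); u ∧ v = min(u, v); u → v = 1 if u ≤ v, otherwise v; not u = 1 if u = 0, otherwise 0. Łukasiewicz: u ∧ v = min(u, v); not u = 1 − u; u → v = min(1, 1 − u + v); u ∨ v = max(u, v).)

Gödel evaluation:
  (a ∨ b) = max(0.98, 0.25) = 0.98
  not (a ∨ b): Gödel ¬ of 0.98 = 0 (operand ≠ 0)
  not b: Gödel ¬ of 0.25 = 0 (operand ≠ 0)
  not not b: Gödel ¬ of 0 = 1 (operand is 0)
  (not (a ∨ b) → not not b): 0 ≤ 1, so result = 1
  not b: Gödel ¬ of 0.25 = 0 (operand ≠ 0)
  not not b: Gödel ¬ of 0 = 1 (operand is 0)
  not b: Gödel ¬ of 0.25 = 0 (operand ≠ 0)
  (not not b ∨ not b) = max(1, 0) = 1
  ((not (a ∨ b) → not not b) ∧ (not not b ∨ not b)) = min(1, 1) = 1
  Gödel value = 1
Łukasiewicz evaluation:
  (a ∨ b) = max(0.98, 0.25) = 0.98
  not (a ∨ b): Łukasiewicz ¬ gives 1 − 0.98 = 0.02
  not b: Łukasiewicz ¬ gives 1 − 0.25 = 0.75
  not not b: Łukasiewicz ¬ gives 1 − 0.75 = 0.25
  (not (a ∨ b) → not not b): min(1, 1 − 0.02 + 0.25) = 1
  not b: Łukasiewicz ¬ gives 1 − 0.25 = 0.75
  not not b: Łukasiewicz ¬ gives 1 − 0.75 = 0.25
  not b: Łukasiewicz ¬ gives 1 − 0.25 = 0.75
  (not not b ∨ not b) = max(0.25, 0.75) = 0.75
  ((not (a ∨ b) → not not b) ∧ (not not b ∨ not b)) = min(1, 0.75) = 0.75
  Łukasiewicz value = 0.75
Difference: 1 − 0.75 = 0.25

0.25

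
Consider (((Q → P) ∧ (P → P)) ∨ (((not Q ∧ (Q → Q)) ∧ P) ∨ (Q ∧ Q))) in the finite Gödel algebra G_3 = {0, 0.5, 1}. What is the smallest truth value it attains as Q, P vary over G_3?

0.50

The minimum is attained at Q = 0.5, P = 0:
  (Q → P): 0.5 > 0, so result = 0
  (P → P): 0 ≤ 0, so result = 1
  ((Q → P) ∧ (P → P)) = min(0, 1) = 0
  not Q: Gödel ¬ of 0.5 = 0 (operand ≠ 0)
  (Q → Q): 0.5 ≤ 0.5, so result = 1
  (not Q ∧ (Q → Q)) = min(0, 1) = 0
  ((not Q ∧ (Q → Q)) ∧ P) = min(0, 0) = 0
  (Q ∧ Q) = min(0.5, 0.5) = 0.5
  (((not Q ∧ (Q → Q)) ∧ P) ∨ (Q ∧ Q)) = max(0, 0.5) = 0.5
  (((Q → P) ∧ (P → P)) ∨ (((not Q ∧ (Q → Q)) ∧ P) ∨ (Q ∧ Q))) = max(0, 0.5) = 0.5
Checking all 9 assignments confirms none give a value below 0.50.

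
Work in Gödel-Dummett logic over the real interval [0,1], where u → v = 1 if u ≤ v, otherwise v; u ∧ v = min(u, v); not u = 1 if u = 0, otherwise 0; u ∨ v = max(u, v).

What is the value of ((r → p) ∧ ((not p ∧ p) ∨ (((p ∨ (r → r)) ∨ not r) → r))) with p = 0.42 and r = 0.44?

(r → p): 0.44 > 0.42, so result = 0.42
not p: Gödel ¬ of 0.42 = 0 (operand ≠ 0)
(not p ∧ p) = min(0, 0.42) = 0
(r → r): 0.44 ≤ 0.44, so result = 1
(p ∨ (r → r)) = max(0.42, 1) = 1
not r: Gödel ¬ of 0.44 = 0 (operand ≠ 0)
((p ∨ (r → r)) ∨ not r) = max(1, 0) = 1
(((p ∨ (r → r)) ∨ not r) → r): 1 > 0.44, so result = 0.44
((not p ∧ p) ∨ (((p ∨ (r → r)) ∨ not r) → r)) = max(0, 0.44) = 0.44
((r → p) ∧ ((not p ∧ p) ∨ (((p ∨ (r → r)) ∨ not r) → r))) = min(0.42, 0.44) = 0.42

0.42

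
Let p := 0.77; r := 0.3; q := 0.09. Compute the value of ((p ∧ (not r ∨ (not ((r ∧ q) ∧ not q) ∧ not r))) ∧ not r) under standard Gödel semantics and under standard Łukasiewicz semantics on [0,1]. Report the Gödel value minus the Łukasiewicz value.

-0.70

Gödel evaluation:
  not r: Gödel ¬ of 0.3 = 0 (operand ≠ 0)
  (r ∧ q) = min(0.3, 0.09) = 0.09
  not q: Gödel ¬ of 0.09 = 0 (operand ≠ 0)
  ((r ∧ q) ∧ not q) = min(0.09, 0) = 0
  not ((r ∧ q) ∧ not q): Gödel ¬ of 0 = 1 (operand is 0)
  not r: Gödel ¬ of 0.3 = 0 (operand ≠ 0)
  (not ((r ∧ q) ∧ not q) ∧ not r) = min(1, 0) = 0
  (not r ∨ (not ((r ∧ q) ∧ not q) ∧ not r)) = max(0, 0) = 0
  (p ∧ (not r ∨ (not ((r ∧ q) ∧ not q) ∧ not r))) = min(0.77, 0) = 0
  not r: Gödel ¬ of 0.3 = 0 (operand ≠ 0)
  ((p ∧ (not r ∨ (not ((r ∧ q) ∧ not q) ∧ not r))) ∧ not r) = min(0, 0) = 0
  Gödel value = 0
Łukasiewicz evaluation:
  not r: Łukasiewicz ¬ gives 1 − 0.3 = 0.7
  (r ∧ q) = min(0.3, 0.09) = 0.09
  not q: Łukasiewicz ¬ gives 1 − 0.09 = 0.91
  ((r ∧ q) ∧ not q) = min(0.09, 0.91) = 0.09
  not ((r ∧ q) ∧ not q): Łukasiewicz ¬ gives 1 − 0.09 = 0.91
  not r: Łukasiewicz ¬ gives 1 − 0.3 = 0.7
  (not ((r ∧ q) ∧ not q) ∧ not r) = min(0.91, 0.7) = 0.7
  (not r ∨ (not ((r ∧ q) ∧ not q) ∧ not r)) = max(0.7, 0.7) = 0.7
  (p ∧ (not r ∨ (not ((r ∧ q) ∧ not q) ∧ not r))) = min(0.77, 0.7) = 0.7
  not r: Łukasiewicz ¬ gives 1 − 0.3 = 0.7
  ((p ∧ (not r ∨ (not ((r ∧ q) ∧ not q) ∧ not r))) ∧ not r) = min(0.7, 0.7) = 0.7
  Łukasiewicz value = 0.7
Difference: 0 − 0.7 = -0.70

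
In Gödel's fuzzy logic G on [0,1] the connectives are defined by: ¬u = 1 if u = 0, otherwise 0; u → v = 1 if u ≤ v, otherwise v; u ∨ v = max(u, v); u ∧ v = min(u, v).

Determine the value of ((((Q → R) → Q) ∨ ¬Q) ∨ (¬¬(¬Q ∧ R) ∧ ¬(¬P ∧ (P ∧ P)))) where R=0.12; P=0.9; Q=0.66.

1.00

(Q → R): 0.66 > 0.12, so result = 0.12
((Q → R) → Q): 0.12 ≤ 0.66, so result = 1
¬Q: Gödel ¬ of 0.66 = 0 (operand ≠ 0)
(((Q → R) → Q) ∨ ¬Q) = max(1, 0) = 1
¬Q: Gödel ¬ of 0.66 = 0 (operand ≠ 0)
(¬Q ∧ R) = min(0, 0.12) = 0
¬(¬Q ∧ R): Gödel ¬ of 0 = 1 (operand is 0)
¬¬(¬Q ∧ R): Gödel ¬ of 1 = 0 (operand ≠ 0)
¬P: Gödel ¬ of 0.9 = 0 (operand ≠ 0)
(P ∧ P) = min(0.9, 0.9) = 0.9
(¬P ∧ (P ∧ P)) = min(0, 0.9) = 0
¬(¬P ∧ (P ∧ P)): Gödel ¬ of 0 = 1 (operand is 0)
(¬¬(¬Q ∧ R) ∧ ¬(¬P ∧ (P ∧ P))) = min(0, 1) = 0
((((Q → R) → Q) ∨ ¬Q) ∨ (¬¬(¬Q ∧ R) ∧ ¬(¬P ∧ (P ∧ P)))) = max(1, 0) = 1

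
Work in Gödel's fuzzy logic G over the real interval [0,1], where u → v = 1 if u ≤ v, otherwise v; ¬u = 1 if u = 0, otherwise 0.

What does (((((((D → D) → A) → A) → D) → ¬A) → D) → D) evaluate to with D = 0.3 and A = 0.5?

0.30

(D → D): 0.3 ≤ 0.3, so result = 1
((D → D) → A): 1 > 0.5, so result = 0.5
(((D → D) → A) → A): 0.5 ≤ 0.5, so result = 1
((((D → D) → A) → A) → D): 1 > 0.3, so result = 0.3
¬A: Gödel ¬ of 0.5 = 0 (operand ≠ 0)
(((((D → D) → A) → A) → D) → ¬A): 0.3 > 0, so result = 0
((((((D → D) → A) → A) → D) → ¬A) → D): 0 ≤ 0.3, so result = 1
(((((((D → D) → A) → A) → D) → ¬A) → D) → D): 1 > 0.3, so result = 0.3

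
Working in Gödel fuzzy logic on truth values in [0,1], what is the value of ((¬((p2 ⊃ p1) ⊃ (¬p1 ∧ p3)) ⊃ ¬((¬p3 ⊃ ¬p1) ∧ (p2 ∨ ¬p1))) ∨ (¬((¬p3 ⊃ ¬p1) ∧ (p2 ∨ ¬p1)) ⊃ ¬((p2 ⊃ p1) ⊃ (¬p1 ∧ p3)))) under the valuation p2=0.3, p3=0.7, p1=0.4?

(p2 ⊃ p1): 0.3 ≤ 0.4, so result = 1
¬p1: Gödel ¬ of 0.4 = 0 (operand ≠ 0)
(¬p1 ∧ p3) = min(0, 0.7) = 0
((p2 ⊃ p1) ⊃ (¬p1 ∧ p3)): 1 > 0, so result = 0
¬((p2 ⊃ p1) ⊃ (¬p1 ∧ p3)): Gödel ¬ of 0 = 1 (operand is 0)
¬p3: Gödel ¬ of 0.7 = 0 (operand ≠ 0)
¬p1: Gödel ¬ of 0.4 = 0 (operand ≠ 0)
(¬p3 ⊃ ¬p1): 0 ≤ 0, so result = 1
¬p1: Gödel ¬ of 0.4 = 0 (operand ≠ 0)
(p2 ∨ ¬p1) = max(0.3, 0) = 0.3
((¬p3 ⊃ ¬p1) ∧ (p2 ∨ ¬p1)) = min(1, 0.3) = 0.3
¬((¬p3 ⊃ ¬p1) ∧ (p2 ∨ ¬p1)): Gödel ¬ of 0.3 = 0 (operand ≠ 0)
(¬((p2 ⊃ p1) ⊃ (¬p1 ∧ p3)) ⊃ ¬((¬p3 ⊃ ¬p1) ∧ (p2 ∨ ¬p1))): 1 > 0, so result = 0
¬p3: Gödel ¬ of 0.7 = 0 (operand ≠ 0)
¬p1: Gödel ¬ of 0.4 = 0 (operand ≠ 0)
(¬p3 ⊃ ¬p1): 0 ≤ 0, so result = 1
¬p1: Gödel ¬ of 0.4 = 0 (operand ≠ 0)
(p2 ∨ ¬p1) = max(0.3, 0) = 0.3
((¬p3 ⊃ ¬p1) ∧ (p2 ∨ ¬p1)) = min(1, 0.3) = 0.3
¬((¬p3 ⊃ ¬p1) ∧ (p2 ∨ ¬p1)): Gödel ¬ of 0.3 = 0 (operand ≠ 0)
(p2 ⊃ p1): 0.3 ≤ 0.4, so result = 1
¬p1: Gödel ¬ of 0.4 = 0 (operand ≠ 0)
(¬p1 ∧ p3) = min(0, 0.7) = 0
((p2 ⊃ p1) ⊃ (¬p1 ∧ p3)): 1 > 0, so result = 0
¬((p2 ⊃ p1) ⊃ (¬p1 ∧ p3)): Gödel ¬ of 0 = 1 (operand is 0)
(¬((¬p3 ⊃ ¬p1) ∧ (p2 ∨ ¬p1)) ⊃ ¬((p2 ⊃ p1) ⊃ (¬p1 ∧ p3))): 0 ≤ 1, so result = 1
((¬((p2 ⊃ p1) ⊃ (¬p1 ∧ p3)) ⊃ ¬((¬p3 ⊃ ¬p1) ∧ (p2 ∨ ¬p1))) ∨ (¬((¬p3 ⊃ ¬p1) ∧ (p2 ∨ ¬p1)) ⊃ ¬((p2 ⊃ p1) ⊃ (¬p1 ∧ p3)))) = max(0, 1) = 1

1.00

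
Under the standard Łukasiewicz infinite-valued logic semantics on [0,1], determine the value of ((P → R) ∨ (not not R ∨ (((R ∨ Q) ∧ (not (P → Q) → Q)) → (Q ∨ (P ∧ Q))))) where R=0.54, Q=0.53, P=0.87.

(P → R): min(1, 1 − 0.87 + 0.54) = 0.67
not R: Łukasiewicz ¬ gives 1 − 0.54 = 0.46
not not R: Łukasiewicz ¬ gives 1 − 0.46 = 0.54
(R ∨ Q) = max(0.54, 0.53) = 0.54
(P → Q): min(1, 1 − 0.87 + 0.53) = 0.66
not (P → Q): Łukasiewicz ¬ gives 1 − 0.66 = 0.34
(not (P → Q) → Q): min(1, 1 − 0.34 + 0.53) = 1
((R ∨ Q) ∧ (not (P → Q) → Q)) = min(0.54, 1) = 0.54
(P ∧ Q) = min(0.87, 0.53) = 0.53
(Q ∨ (P ∧ Q)) = max(0.53, 0.53) = 0.53
(((R ∨ Q) ∧ (not (P → Q) → Q)) → (Q ∨ (P ∧ Q))): min(1, 1 − 0.54 + 0.53) = 0.99
(not not R ∨ (((R ∨ Q) ∧ (not (P → Q) → Q)) → (Q ∨ (P ∧ Q)))) = max(0.54, 0.99) = 0.99
((P → R) ∨ (not not R ∨ (((R ∨ Q) ∧ (not (P → Q) → Q)) → (Q ∨ (P ∧ Q))))) = max(0.67, 0.99) = 0.99

0.99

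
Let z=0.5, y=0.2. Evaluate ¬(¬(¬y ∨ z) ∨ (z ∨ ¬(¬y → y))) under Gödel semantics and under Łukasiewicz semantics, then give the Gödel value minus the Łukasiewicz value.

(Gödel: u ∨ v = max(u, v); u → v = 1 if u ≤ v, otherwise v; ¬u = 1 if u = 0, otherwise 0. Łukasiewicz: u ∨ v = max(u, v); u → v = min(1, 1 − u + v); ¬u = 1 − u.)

-0.40

Gödel evaluation:
  ¬y: Gödel ¬ of 0.2 = 0 (operand ≠ 0)
  (¬y ∨ z) = max(0, 0.5) = 0.5
  ¬(¬y ∨ z): Gödel ¬ of 0.5 = 0 (operand ≠ 0)
  ¬y: Gödel ¬ of 0.2 = 0 (operand ≠ 0)
  (¬y → y): 0 ≤ 0.2, so result = 1
  ¬(¬y → y): Gödel ¬ of 1 = 0 (operand ≠ 0)
  (z ∨ ¬(¬y → y)) = max(0.5, 0) = 0.5
  (¬(¬y ∨ z) ∨ (z ∨ ¬(¬y → y))) = max(0, 0.5) = 0.5
  ¬(¬(¬y ∨ z) ∨ (z ∨ ¬(¬y → y))): Gödel ¬ of 0.5 = 0 (operand ≠ 0)
  Gödel value = 0
Łukasiewicz evaluation:
  ¬y: Łukasiewicz ¬ gives 1 − 0.2 = 0.8
  (¬y ∨ z) = max(0.8, 0.5) = 0.8
  ¬(¬y ∨ z): Łukasiewicz ¬ gives 1 − 0.8 = 0.2
  ¬y: Łukasiewicz ¬ gives 1 − 0.2 = 0.8
  (¬y → y): min(1, 1 − 0.8 + 0.2) = 0.4
  ¬(¬y → y): Łukasiewicz ¬ gives 1 − 0.4 = 0.6
  (z ∨ ¬(¬y → y)) = max(0.5, 0.6) = 0.6
  (¬(¬y ∨ z) ∨ (z ∨ ¬(¬y → y))) = max(0.2, 0.6) = 0.6
  ¬(¬(¬y ∨ z) ∨ (z ∨ ¬(¬y → y))): Łukasiewicz ¬ gives 1 − 0.6 = 0.4
  Łukasiewicz value = 0.4
Difference: 0 − 0.4 = -0.40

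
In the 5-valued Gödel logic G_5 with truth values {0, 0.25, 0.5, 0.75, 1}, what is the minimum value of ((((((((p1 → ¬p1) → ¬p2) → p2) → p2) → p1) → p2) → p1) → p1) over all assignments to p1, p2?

0.25

The minimum is attained at p1 = 0.25, p2 = 0:
  ¬p1: Gödel ¬ of 0.25 = 0 (operand ≠ 0)
  (p1 → ¬p1): 0.25 > 0, so result = 0
  ¬p2: Gödel ¬ of 0 = 1 (operand is 0)
  ((p1 → ¬p1) → ¬p2): 0 ≤ 1, so result = 1
  (((p1 → ¬p1) → ¬p2) → p2): 1 > 0, so result = 0
  ((((p1 → ¬p1) → ¬p2) → p2) → p2): 0 ≤ 0, so result = 1
  (((((p1 → ¬p1) → ¬p2) → p2) → p2) → p1): 1 > 0.25, so result = 0.25
  ((((((p1 → ¬p1) → ¬p2) → p2) → p2) → p1) → p2): 0.25 > 0, so result = 0
  (((((((p1 → ¬p1) → ¬p2) → p2) → p2) → p1) → p2) → p1): 0 ≤ 0.25, so result = 1
  ((((((((p1 → ¬p1) → ¬p2) → p2) → p2) → p1) → p2) → p1) → p1): 1 > 0.25, so result = 0.25
Checking all 25 assignments confirms none give a value below 0.25.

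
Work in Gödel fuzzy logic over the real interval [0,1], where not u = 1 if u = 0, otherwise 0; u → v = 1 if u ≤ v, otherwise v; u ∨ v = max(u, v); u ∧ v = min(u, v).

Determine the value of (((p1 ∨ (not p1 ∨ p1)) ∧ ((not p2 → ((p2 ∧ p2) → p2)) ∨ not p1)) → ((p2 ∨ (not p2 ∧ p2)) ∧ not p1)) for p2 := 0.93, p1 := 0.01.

0.00

not p1: Gödel ¬ of 0.01 = 0 (operand ≠ 0)
(not p1 ∨ p1) = max(0, 0.01) = 0.01
(p1 ∨ (not p1 ∨ p1)) = max(0.01, 0.01) = 0.01
not p2: Gödel ¬ of 0.93 = 0 (operand ≠ 0)
(p2 ∧ p2) = min(0.93, 0.93) = 0.93
((p2 ∧ p2) → p2): 0.93 ≤ 0.93, so result = 1
(not p2 → ((p2 ∧ p2) → p2)): 0 ≤ 1, so result = 1
not p1: Gödel ¬ of 0.01 = 0 (operand ≠ 0)
((not p2 → ((p2 ∧ p2) → p2)) ∨ not p1) = max(1, 0) = 1
((p1 ∨ (not p1 ∨ p1)) ∧ ((not p2 → ((p2 ∧ p2) → p2)) ∨ not p1)) = min(0.01, 1) = 0.01
not p2: Gödel ¬ of 0.93 = 0 (operand ≠ 0)
(not p2 ∧ p2) = min(0, 0.93) = 0
(p2 ∨ (not p2 ∧ p2)) = max(0.93, 0) = 0.93
not p1: Gödel ¬ of 0.01 = 0 (operand ≠ 0)
((p2 ∨ (not p2 ∧ p2)) ∧ not p1) = min(0.93, 0) = 0
(((p1 ∨ (not p1 ∨ p1)) ∧ ((not p2 → ((p2 ∧ p2) → p2)) ∨ not p1)) → ((p2 ∨ (not p2 ∧ p2)) ∧ not p1)): 0.01 > 0, so result = 0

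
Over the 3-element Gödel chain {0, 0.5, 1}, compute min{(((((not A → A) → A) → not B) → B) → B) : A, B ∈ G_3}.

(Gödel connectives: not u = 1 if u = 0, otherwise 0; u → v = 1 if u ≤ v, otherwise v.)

The minimum is attained at A = 0, B = 0.5:
  not A: Gödel ¬ of 0 = 1 (operand is 0)
  (not A → A): 1 > 0, so result = 0
  ((not A → A) → A): 0 ≤ 0, so result = 1
  not B: Gödel ¬ of 0.5 = 0 (operand ≠ 0)
  (((not A → A) → A) → not B): 1 > 0, so result = 0
  ((((not A → A) → A) → not B) → B): 0 ≤ 0.5, so result = 1
  (((((not A → A) → A) → not B) → B) → B): 1 > 0.5, so result = 0.5
Checking all 9 assignments confirms none give a value below 0.50.

0.50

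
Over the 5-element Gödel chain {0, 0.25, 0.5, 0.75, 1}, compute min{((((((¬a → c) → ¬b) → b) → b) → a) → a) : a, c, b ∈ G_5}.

0.25

The minimum is attained at a = 0.25, c = 0, b = 0.25:
  ¬a: Gödel ¬ of 0.25 = 0 (operand ≠ 0)
  (¬a → c): 0 ≤ 0, so result = 1
  ¬b: Gödel ¬ of 0.25 = 0 (operand ≠ 0)
  ((¬a → c) → ¬b): 1 > 0, so result = 0
  (((¬a → c) → ¬b) → b): 0 ≤ 0.25, so result = 1
  ((((¬a → c) → ¬b) → b) → b): 1 > 0.25, so result = 0.25
  (((((¬a → c) → ¬b) → b) → b) → a): 0.25 ≤ 0.25, so result = 1
  ((((((¬a → c) → ¬b) → b) → b) → a) → a): 1 > 0.25, so result = 0.25
Checking all 125 assignments confirms none give a value below 0.25.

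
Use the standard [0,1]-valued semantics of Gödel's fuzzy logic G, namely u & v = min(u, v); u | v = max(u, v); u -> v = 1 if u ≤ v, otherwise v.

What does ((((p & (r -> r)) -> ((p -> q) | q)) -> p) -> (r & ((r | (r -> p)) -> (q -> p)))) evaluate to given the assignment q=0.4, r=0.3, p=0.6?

(r -> r): 0.3 ≤ 0.3, so result = 1
(p & (r -> r)) = min(0.6, 1) = 0.6
(p -> q): 0.6 > 0.4, so result = 0.4
((p -> q) | q) = max(0.4, 0.4) = 0.4
((p & (r -> r)) -> ((p -> q) | q)): 0.6 > 0.4, so result = 0.4
(((p & (r -> r)) -> ((p -> q) | q)) -> p): 0.4 ≤ 0.6, so result = 1
(r -> p): 0.3 ≤ 0.6, so result = 1
(r | (r -> p)) = max(0.3, 1) = 1
(q -> p): 0.4 ≤ 0.6, so result = 1
((r | (r -> p)) -> (q -> p)): 1 ≤ 1, so result = 1
(r & ((r | (r -> p)) -> (q -> p))) = min(0.3, 1) = 0.3
((((p & (r -> r)) -> ((p -> q) | q)) -> p) -> (r & ((r | (r -> p)) -> (q -> p)))): 1 > 0.3, so result = 0.3

0.30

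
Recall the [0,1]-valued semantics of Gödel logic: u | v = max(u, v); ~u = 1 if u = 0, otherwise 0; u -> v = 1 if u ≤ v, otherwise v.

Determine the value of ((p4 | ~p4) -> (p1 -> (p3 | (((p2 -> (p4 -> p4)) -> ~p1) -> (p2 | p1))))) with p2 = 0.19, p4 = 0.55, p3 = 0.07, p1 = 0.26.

~p4: Gödel ¬ of 0.55 = 0 (operand ≠ 0)
(p4 | ~p4) = max(0.55, 0) = 0.55
(p4 -> p4): 0.55 ≤ 0.55, so result = 1
(p2 -> (p4 -> p4)): 0.19 ≤ 1, so result = 1
~p1: Gödel ¬ of 0.26 = 0 (operand ≠ 0)
((p2 -> (p4 -> p4)) -> ~p1): 1 > 0, so result = 0
(p2 | p1) = max(0.19, 0.26) = 0.26
(((p2 -> (p4 -> p4)) -> ~p1) -> (p2 | p1)): 0 ≤ 0.26, so result = 1
(p3 | (((p2 -> (p4 -> p4)) -> ~p1) -> (p2 | p1))) = max(0.07, 1) = 1
(p1 -> (p3 | (((p2 -> (p4 -> p4)) -> ~p1) -> (p2 | p1)))): 0.26 ≤ 1, so result = 1
((p4 | ~p4) -> (p1 -> (p3 | (((p2 -> (p4 -> p4)) -> ~p1) -> (p2 | p1))))): 0.55 ≤ 1, so result = 1

1.00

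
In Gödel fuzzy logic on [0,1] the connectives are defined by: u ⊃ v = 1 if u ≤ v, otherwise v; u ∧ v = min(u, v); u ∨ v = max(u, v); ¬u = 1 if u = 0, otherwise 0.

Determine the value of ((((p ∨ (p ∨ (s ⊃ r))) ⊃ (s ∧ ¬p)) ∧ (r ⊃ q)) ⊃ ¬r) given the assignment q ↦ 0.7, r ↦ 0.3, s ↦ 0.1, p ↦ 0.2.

1.00

(s ⊃ r): 0.1 ≤ 0.3, so result = 1
(p ∨ (s ⊃ r)) = max(0.2, 1) = 1
(p ∨ (p ∨ (s ⊃ r))) = max(0.2, 1) = 1
¬p: Gödel ¬ of 0.2 = 0 (operand ≠ 0)
(s ∧ ¬p) = min(0.1, 0) = 0
((p ∨ (p ∨ (s ⊃ r))) ⊃ (s ∧ ¬p)): 1 > 0, so result = 0
(r ⊃ q): 0.3 ≤ 0.7, so result = 1
(((p ∨ (p ∨ (s ⊃ r))) ⊃ (s ∧ ¬p)) ∧ (r ⊃ q)) = min(0, 1) = 0
¬r: Gödel ¬ of 0.3 = 0 (operand ≠ 0)
((((p ∨ (p ∨ (s ⊃ r))) ⊃ (s ∧ ¬p)) ∧ (r ⊃ q)) ⊃ ¬r): 0 ≤ 0, so result = 1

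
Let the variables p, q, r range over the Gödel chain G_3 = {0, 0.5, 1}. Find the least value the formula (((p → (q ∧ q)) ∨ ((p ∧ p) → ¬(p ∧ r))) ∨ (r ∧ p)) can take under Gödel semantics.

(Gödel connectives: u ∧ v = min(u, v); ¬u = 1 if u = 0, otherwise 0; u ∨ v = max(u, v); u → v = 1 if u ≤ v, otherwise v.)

The minimum is attained at p = 0.5, q = 0, r = 0.5:
  (q ∧ q) = min(0, 0) = 0
  (p → (q ∧ q)): 0.5 > 0, so result = 0
  (p ∧ p) = min(0.5, 0.5) = 0.5
  (p ∧ r) = min(0.5, 0.5) = 0.5
  ¬(p ∧ r): Gödel ¬ of 0.5 = 0 (operand ≠ 0)
  ((p ∧ p) → ¬(p ∧ r)): 0.5 > 0, so result = 0
  ((p → (q ∧ q)) ∨ ((p ∧ p) → ¬(p ∧ r))) = max(0, 0) = 0
  (r ∧ p) = min(0.5, 0.5) = 0.5
  (((p → (q ∧ q)) ∨ ((p ∧ p) → ¬(p ∧ r))) ∨ (r ∧ p)) = max(0, 0.5) = 0.5
Checking all 27 assignments confirms none give a value below 0.50.

0.50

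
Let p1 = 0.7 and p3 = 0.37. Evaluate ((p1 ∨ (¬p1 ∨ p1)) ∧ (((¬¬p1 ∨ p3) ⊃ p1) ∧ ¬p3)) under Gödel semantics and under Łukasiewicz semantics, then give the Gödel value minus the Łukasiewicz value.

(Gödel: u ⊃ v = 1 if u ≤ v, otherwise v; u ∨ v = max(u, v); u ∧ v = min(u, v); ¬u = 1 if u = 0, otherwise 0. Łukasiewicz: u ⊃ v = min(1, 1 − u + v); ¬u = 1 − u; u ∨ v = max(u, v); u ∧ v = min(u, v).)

Gödel evaluation:
  ¬p1: Gödel ¬ of 0.7 = 0 (operand ≠ 0)
  (¬p1 ∨ p1) = max(0, 0.7) = 0.7
  (p1 ∨ (¬p1 ∨ p1)) = max(0.7, 0.7) = 0.7
  ¬p1: Gödel ¬ of 0.7 = 0 (operand ≠ 0)
  ¬¬p1: Gödel ¬ of 0 = 1 (operand is 0)
  (¬¬p1 ∨ p3) = max(1, 0.37) = 1
  ((¬¬p1 ∨ p3) ⊃ p1): 1 > 0.7, so result = 0.7
  ¬p3: Gödel ¬ of 0.37 = 0 (operand ≠ 0)
  (((¬¬p1 ∨ p3) ⊃ p1) ∧ ¬p3) = min(0.7, 0) = 0
  ((p1 ∨ (¬p1 ∨ p1)) ∧ (((¬¬p1 ∨ p3) ⊃ p1) ∧ ¬p3)) = min(0.7, 0) = 0
  Gödel value = 0
Łukasiewicz evaluation:
  ¬p1: Łukasiewicz ¬ gives 1 − 0.7 = 0.3
  (¬p1 ∨ p1) = max(0.3, 0.7) = 0.7
  (p1 ∨ (¬p1 ∨ p1)) = max(0.7, 0.7) = 0.7
  ¬p1: Łukasiewicz ¬ gives 1 − 0.7 = 0.3
  ¬¬p1: Łukasiewicz ¬ gives 1 − 0.3 = 0.7
  (¬¬p1 ∨ p3) = max(0.7, 0.37) = 0.7
  ((¬¬p1 ∨ p3) ⊃ p1): min(1, 1 − 0.7 + 0.7) = 1
  ¬p3: Łukasiewicz ¬ gives 1 − 0.37 = 0.63
  (((¬¬p1 ∨ p3) ⊃ p1) ∧ ¬p3) = min(1, 0.63) = 0.63
  ((p1 ∨ (¬p1 ∨ p1)) ∧ (((¬¬p1 ∨ p3) ⊃ p1) ∧ ¬p3)) = min(0.7, 0.63) = 0.63
  Łukasiewicz value = 0.63
Difference: 0 − 0.63 = -0.63

-0.63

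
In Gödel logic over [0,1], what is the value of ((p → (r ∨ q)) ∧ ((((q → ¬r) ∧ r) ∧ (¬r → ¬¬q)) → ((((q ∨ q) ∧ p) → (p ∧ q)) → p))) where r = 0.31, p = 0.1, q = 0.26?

1.00

(r ∨ q) = max(0.31, 0.26) = 0.31
(p → (r ∨ q)): 0.1 ≤ 0.31, so result = 1
¬r: Gödel ¬ of 0.31 = 0 (operand ≠ 0)
(q → ¬r): 0.26 > 0, so result = 0
((q → ¬r) ∧ r) = min(0, 0.31) = 0
¬r: Gödel ¬ of 0.31 = 0 (operand ≠ 0)
¬q: Gödel ¬ of 0.26 = 0 (operand ≠ 0)
¬¬q: Gödel ¬ of 0 = 1 (operand is 0)
(¬r → ¬¬q): 0 ≤ 1, so result = 1
(((q → ¬r) ∧ r) ∧ (¬r → ¬¬q)) = min(0, 1) = 0
(q ∨ q) = max(0.26, 0.26) = 0.26
((q ∨ q) ∧ p) = min(0.26, 0.1) = 0.1
(p ∧ q) = min(0.1, 0.26) = 0.1
(((q ∨ q) ∧ p) → (p ∧ q)): 0.1 ≤ 0.1, so result = 1
((((q ∨ q) ∧ p) → (p ∧ q)) → p): 1 > 0.1, so result = 0.1
((((q → ¬r) ∧ r) ∧ (¬r → ¬¬q)) → ((((q ∨ q) ∧ p) → (p ∧ q)) → p)): 0 ≤ 0.1, so result = 1
((p → (r ∨ q)) ∧ ((((q → ¬r) ∧ r) ∧ (¬r → ¬¬q)) → ((((q ∨ q) ∧ p) → (p ∧ q)) → p))) = min(1, 1) = 1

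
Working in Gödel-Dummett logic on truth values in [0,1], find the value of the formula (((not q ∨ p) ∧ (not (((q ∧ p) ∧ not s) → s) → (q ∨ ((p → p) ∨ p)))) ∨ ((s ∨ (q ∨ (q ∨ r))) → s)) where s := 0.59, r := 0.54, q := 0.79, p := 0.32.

0.59

not q: Gödel ¬ of 0.79 = 0 (operand ≠ 0)
(not q ∨ p) = max(0, 0.32) = 0.32
(q ∧ p) = min(0.79, 0.32) = 0.32
not s: Gödel ¬ of 0.59 = 0 (operand ≠ 0)
((q ∧ p) ∧ not s) = min(0.32, 0) = 0
(((q ∧ p) ∧ not s) → s): 0 ≤ 0.59, so result = 1
not (((q ∧ p) ∧ not s) → s): Gödel ¬ of 1 = 0 (operand ≠ 0)
(p → p): 0.32 ≤ 0.32, so result = 1
((p → p) ∨ p) = max(1, 0.32) = 1
(q ∨ ((p → p) ∨ p)) = max(0.79, 1) = 1
(not (((q ∧ p) ∧ not s) → s) → (q ∨ ((p → p) ∨ p))): 0 ≤ 1, so result = 1
((not q ∨ p) ∧ (not (((q ∧ p) ∧ not s) → s) → (q ∨ ((p → p) ∨ p)))) = min(0.32, 1) = 0.32
(q ∨ r) = max(0.79, 0.54) = 0.79
(q ∨ (q ∨ r)) = max(0.79, 0.79) = 0.79
(s ∨ (q ∨ (q ∨ r))) = max(0.59, 0.79) = 0.79
((s ∨ (q ∨ (q ∨ r))) → s): 0.79 > 0.59, so result = 0.59
(((not q ∨ p) ∧ (not (((q ∧ p) ∧ not s) → s) → (q ∨ ((p → p) ∨ p)))) ∨ ((s ∨ (q ∨ (q ∨ r))) → s)) = max(0.32, 0.59) = 0.59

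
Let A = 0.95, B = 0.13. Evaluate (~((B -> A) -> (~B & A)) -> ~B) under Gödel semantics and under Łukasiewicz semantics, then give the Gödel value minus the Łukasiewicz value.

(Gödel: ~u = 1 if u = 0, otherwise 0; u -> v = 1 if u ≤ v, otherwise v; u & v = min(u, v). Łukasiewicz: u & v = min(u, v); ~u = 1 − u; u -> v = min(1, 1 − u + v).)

-1.00

Gödel evaluation:
  (B -> A): 0.13 ≤ 0.95, so result = 1
  ~B: Gödel ¬ of 0.13 = 0 (operand ≠ 0)
  (~B & A) = min(0, 0.95) = 0
  ((B -> A) -> (~B & A)): 1 > 0, so result = 0
  ~((B -> A) -> (~B & A)): Gödel ¬ of 0 = 1 (operand is 0)
  ~B: Gödel ¬ of 0.13 = 0 (operand ≠ 0)
  (~((B -> A) -> (~B & A)) -> ~B): 1 > 0, so result = 0
  Gödel value = 0
Łukasiewicz evaluation:
  (B -> A): min(1, 1 − 0.13 + 0.95) = 1
  ~B: Łukasiewicz ¬ gives 1 − 0.13 = 0.87
  (~B & A) = min(0.87, 0.95) = 0.87
  ((B -> A) -> (~B & A)): min(1, 1 − 1 + 0.87) = 0.87
  ~((B -> A) -> (~B & A)): Łukasiewicz ¬ gives 1 − 0.87 = 0.13
  ~B: Łukasiewicz ¬ gives 1 − 0.13 = 0.87
  (~((B -> A) -> (~B & A)) -> ~B): min(1, 1 − 0.13 + 0.87) = 1
  Łukasiewicz value = 1
Difference: 0 − 1 = -1.00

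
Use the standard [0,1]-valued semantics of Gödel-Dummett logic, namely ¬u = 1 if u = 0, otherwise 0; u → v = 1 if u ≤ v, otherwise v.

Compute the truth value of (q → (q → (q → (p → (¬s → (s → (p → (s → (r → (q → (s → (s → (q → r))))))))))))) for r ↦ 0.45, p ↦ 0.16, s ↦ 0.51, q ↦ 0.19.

¬s: Gödel ¬ of 0.51 = 0 (operand ≠ 0)
(q → r): 0.19 ≤ 0.45, so result = 1
(s → (q → r)): 0.51 ≤ 1, so result = 1
(s → (s → (q → r))): 0.51 ≤ 1, so result = 1
(q → (s → (s → (q → r)))): 0.19 ≤ 1, so result = 1
(r → (q → (s → (s → (q → r))))): 0.45 ≤ 1, so result = 1
(s → (r → (q → (s → (s → (q → r)))))): 0.51 ≤ 1, so result = 1
(p → (s → (r → (q → (s → (s → (q → r))))))): 0.16 ≤ 1, so result = 1
(s → (p → (s → (r → (q → (s → (s → (q → r)))))))): 0.51 ≤ 1, so result = 1
(¬s → (s → (p → (s → (r → (q → (s → (s → (q → r))))))))): 0 ≤ 1, so result = 1
(p → (¬s → (s → (p → (s → (r → (q → (s → (s → (q → r)))))))))): 0.16 ≤ 1, so result = 1
(q → (p → (¬s → (s → (p → (s → (r → (q → (s → (s → (q → r))))))))))): 0.19 ≤ 1, so result = 1
(q → (q → (p → (¬s → (s → (p → (s → (r → (q → (s → (s → (q → r)))))))))))): 0.19 ≤ 1, so result = 1
(q → (q → (q → (p → (¬s → (s → (p → (s → (r → (q → (s → (s → (q → r))))))))))))): 0.19 ≤ 1, so result = 1

1.00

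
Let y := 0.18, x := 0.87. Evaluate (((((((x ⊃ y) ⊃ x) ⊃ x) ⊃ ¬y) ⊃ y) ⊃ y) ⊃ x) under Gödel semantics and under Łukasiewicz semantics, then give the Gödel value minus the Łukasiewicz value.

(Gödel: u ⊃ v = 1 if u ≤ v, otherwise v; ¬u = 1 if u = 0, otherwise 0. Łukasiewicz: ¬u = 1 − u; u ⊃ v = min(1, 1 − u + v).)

0.08

Gödel evaluation:
  (x ⊃ y): 0.87 > 0.18, so result = 0.18
  ((x ⊃ y) ⊃ x): 0.18 ≤ 0.87, so result = 1
  (((x ⊃ y) ⊃ x) ⊃ x): 1 > 0.87, so result = 0.87
  ¬y: Gödel ¬ of 0.18 = 0 (operand ≠ 0)
  ((((x ⊃ y) ⊃ x) ⊃ x) ⊃ ¬y): 0.87 > 0, so result = 0
  (((((x ⊃ y) ⊃ x) ⊃ x) ⊃ ¬y) ⊃ y): 0 ≤ 0.18, so result = 1
  ((((((x ⊃ y) ⊃ x) ⊃ x) ⊃ ¬y) ⊃ y) ⊃ y): 1 > 0.18, so result = 0.18
  (((((((x ⊃ y) ⊃ x) ⊃ x) ⊃ ¬y) ⊃ y) ⊃ y) ⊃ x): 0.18 ≤ 0.87, so result = 1
  Gödel value = 1
Łukasiewicz evaluation:
  (x ⊃ y): min(1, 1 − 0.87 + 0.18) = 0.31
  ((x ⊃ y) ⊃ x): min(1, 1 − 0.31 + 0.87) = 1
  (((x ⊃ y) ⊃ x) ⊃ x): min(1, 1 − 1 + 0.87) = 0.87
  ¬y: Łukasiewicz ¬ gives 1 − 0.18 = 0.82
  ((((x ⊃ y) ⊃ x) ⊃ x) ⊃ ¬y): min(1, 1 − 0.87 + 0.82) = 0.95
  (((((x ⊃ y) ⊃ x) ⊃ x) ⊃ ¬y) ⊃ y): min(1, 1 − 0.95 + 0.18) = 0.23
  ((((((x ⊃ y) ⊃ x) ⊃ x) ⊃ ¬y) ⊃ y) ⊃ y): min(1, 1 − 0.23 + 0.18) = 0.95
  (((((((x ⊃ y) ⊃ x) ⊃ x) ⊃ ¬y) ⊃ y) ⊃ y) ⊃ x): min(1, 1 − 0.95 + 0.87) = 0.92
  Łukasiewicz value = 0.92
Difference: 1 − 0.92 = 0.08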